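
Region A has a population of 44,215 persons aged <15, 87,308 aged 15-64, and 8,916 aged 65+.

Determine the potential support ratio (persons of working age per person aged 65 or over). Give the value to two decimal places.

Potential support ratio: 9.79

Potential support ratio = 87,308 / 8,916 = 9.79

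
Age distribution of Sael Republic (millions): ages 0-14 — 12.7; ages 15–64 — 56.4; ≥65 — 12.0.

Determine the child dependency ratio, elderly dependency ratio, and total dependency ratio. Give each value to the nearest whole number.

Youth dependency ratio = 12.7 / 56.4 × 100 = 23
Old-age dependency ratio = 12.0 / 56.4 × 100 = 21
Total dependency ratio = (12.7 + 12.0) / 56.4 × 100 = 24.7 / 56.4 × 100 = 44

Youth dependency ratio: 23
Old-age dependency ratio: 21
Total dependency ratio: 44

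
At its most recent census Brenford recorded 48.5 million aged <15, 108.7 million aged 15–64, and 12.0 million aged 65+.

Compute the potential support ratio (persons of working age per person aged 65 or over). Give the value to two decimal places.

Potential support ratio = 108.7 / 12.0 = 9.06

Potential support ratio: 9.06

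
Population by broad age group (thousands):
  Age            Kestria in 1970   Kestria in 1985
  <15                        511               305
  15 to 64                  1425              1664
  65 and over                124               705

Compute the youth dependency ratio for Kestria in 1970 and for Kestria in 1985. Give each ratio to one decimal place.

Kestria in 1970: 511 / 1425 × 100 = 35.9
Kestria in 1985: 305 / 1664 × 100 = 18.3

Kestria in 1970: 35.9
Kestria in 1985: 18.3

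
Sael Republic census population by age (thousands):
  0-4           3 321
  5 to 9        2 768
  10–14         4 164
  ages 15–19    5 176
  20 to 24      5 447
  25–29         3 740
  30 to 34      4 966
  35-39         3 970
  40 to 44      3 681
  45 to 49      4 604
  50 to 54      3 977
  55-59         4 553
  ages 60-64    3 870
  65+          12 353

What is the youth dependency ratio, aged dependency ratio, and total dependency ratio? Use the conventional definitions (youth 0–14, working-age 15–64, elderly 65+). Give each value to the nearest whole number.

Youth dependency ratio: 23
Old-age dependency ratio: 28
Total dependency ratio: 51

0–14: 3 321 + 2 768 + 4 164 = 10 253
15–64: 5 176 + 5 447 + 3 740 + 4 966 + 3 970 + 3 681 + 4 604 + 3 977 + 4 553 + 3 870 = 43 984
65+: 12 353
Youth dependency ratio = 10 253 / 43 984 × 100 = 23
Old-age dependency ratio = 12 353 / 43 984 × 100 = 28
Total dependency ratio = (10 253 + 12 353) / 43 984 × 100 = 22 606 / 43 984 × 100 = 51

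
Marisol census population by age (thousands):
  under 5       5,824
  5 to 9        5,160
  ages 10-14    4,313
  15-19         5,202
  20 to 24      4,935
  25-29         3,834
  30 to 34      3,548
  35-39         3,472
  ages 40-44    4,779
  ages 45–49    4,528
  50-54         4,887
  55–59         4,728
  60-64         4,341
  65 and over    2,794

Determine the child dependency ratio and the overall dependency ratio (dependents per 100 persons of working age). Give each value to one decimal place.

Youth dependency ratio: 34.6
Total dependency ratio: 40.9

0–14: 5,824 + 5,160 + 4,313 = 15,297
15–64: 5,202 + 4,935 + 3,834 + 3,548 + 3,472 + 4,779 + 4,528 + 4,887 + 4,728 + 4,341 = 44,254
65+: 2,794
Youth dependency ratio = 15,297 / 44,254 × 100 = 34.6
Total dependency ratio = (15,297 + 2,794) / 44,254 × 100 = 18,091 / 44,254 × 100 = 40.9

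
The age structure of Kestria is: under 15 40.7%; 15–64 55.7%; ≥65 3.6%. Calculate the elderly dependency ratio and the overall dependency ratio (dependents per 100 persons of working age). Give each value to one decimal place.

Old-age dependency ratio: 6.5
Total dependency ratio: 79.5

Old-age dependency ratio = 3.6 / 55.7 × 100 = 6.5
Total dependency ratio = (40.7 + 3.6) / 55.7 × 100 = 44.3 / 55.7 × 100 = 79.5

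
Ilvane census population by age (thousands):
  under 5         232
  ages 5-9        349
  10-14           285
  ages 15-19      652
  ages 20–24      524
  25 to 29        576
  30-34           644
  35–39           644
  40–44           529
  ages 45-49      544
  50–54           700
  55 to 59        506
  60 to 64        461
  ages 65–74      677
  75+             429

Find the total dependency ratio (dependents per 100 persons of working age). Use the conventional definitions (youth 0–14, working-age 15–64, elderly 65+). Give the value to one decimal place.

0–14: 232 + 349 + 285 = 866
15–64: 652 + 524 + 576 + 644 + 644 + 529 + 544 + 700 + 506 + 461 = 5 780
65+: 677 + 429 = 1 106
Total dependency ratio = (866 + 1 106) / 5 780 × 100 = 1 972 / 5 780 × 100 = 34.1

Total dependency ratio: 34.1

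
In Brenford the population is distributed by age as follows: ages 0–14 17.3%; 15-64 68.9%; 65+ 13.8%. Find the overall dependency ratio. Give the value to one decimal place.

Total dependency ratio: 45.1

Total dependency ratio = (17.3 + 13.8) / 68.9 × 100 = 31.1 / 68.9 × 100 = 45.1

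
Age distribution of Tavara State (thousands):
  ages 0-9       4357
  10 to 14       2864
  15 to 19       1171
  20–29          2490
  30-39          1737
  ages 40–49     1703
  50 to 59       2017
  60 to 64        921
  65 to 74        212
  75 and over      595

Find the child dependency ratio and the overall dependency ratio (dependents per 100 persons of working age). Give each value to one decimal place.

0–14: 4357 + 2864 = 7221
15–64: 1171 + 2490 + 1737 + 1703 + 2017 + 921 = 10039
65+: 212 + 595 = 807
Youth dependency ratio = 7221 / 10039 × 100 = 71.9
Total dependency ratio = (7221 + 807) / 10039 × 100 = 8028 / 10039 × 100 = 80.0

Youth dependency ratio: 71.9
Total dependency ratio: 80.0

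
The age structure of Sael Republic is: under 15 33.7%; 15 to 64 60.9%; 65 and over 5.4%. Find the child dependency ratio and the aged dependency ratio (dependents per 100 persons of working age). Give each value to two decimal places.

Youth dependency ratio: 55.34
Old-age dependency ratio: 8.87

Youth dependency ratio = 33.7 / 60.9 × 100 = 55.34
Old-age dependency ratio = 5.4 / 60.9 × 100 = 8.87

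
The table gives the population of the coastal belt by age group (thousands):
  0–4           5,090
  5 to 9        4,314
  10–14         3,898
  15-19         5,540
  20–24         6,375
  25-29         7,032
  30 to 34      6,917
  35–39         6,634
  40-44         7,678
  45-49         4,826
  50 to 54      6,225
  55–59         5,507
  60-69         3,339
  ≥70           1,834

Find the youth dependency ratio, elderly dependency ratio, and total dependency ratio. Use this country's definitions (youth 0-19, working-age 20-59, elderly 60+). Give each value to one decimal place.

Youth dependency ratio: 36.8
Old-age dependency ratio: 10.1
Total dependency ratio: 46.9

0–19: 5,090 + 4,314 + 3,898 + 5,540 = 18,842
20–59: 6,375 + 7,032 + 6,917 + 6,634 + 7,678 + 4,826 + 6,225 + 5,507 = 51,194
60+: 3,339 + 1,834 = 5,173
Youth dependency ratio = 18,842 / 51,194 × 100 = 36.8
Old-age dependency ratio = 5,173 / 51,194 × 100 = 10.1
Total dependency ratio = (18,842 + 5,173) / 51,194 × 100 = 24,015 / 51,194 × 100 = 46.9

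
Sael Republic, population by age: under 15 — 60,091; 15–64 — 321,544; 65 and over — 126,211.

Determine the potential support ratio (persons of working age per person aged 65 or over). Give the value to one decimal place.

Potential support ratio: 2.5

Potential support ratio = 321,544 / 126,211 = 2.5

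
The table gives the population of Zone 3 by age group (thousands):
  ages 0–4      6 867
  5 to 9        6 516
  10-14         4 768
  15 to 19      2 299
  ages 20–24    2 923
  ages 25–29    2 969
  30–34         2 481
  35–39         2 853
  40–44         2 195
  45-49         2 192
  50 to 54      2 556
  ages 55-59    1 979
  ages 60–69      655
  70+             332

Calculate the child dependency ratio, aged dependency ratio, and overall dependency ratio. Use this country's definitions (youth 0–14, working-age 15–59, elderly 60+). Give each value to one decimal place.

0–14: 6 867 + 6 516 + 4 768 = 18 151
15–59: 2 299 + 2 923 + 2 969 + 2 481 + 2 853 + 2 195 + 2 192 + 2 556 + 1 979 = 22 447
60+: 655 + 332 = 987
Youth dependency ratio = 18 151 / 22 447 × 100 = 80.9
Old-age dependency ratio = 987 / 22 447 × 100 = 4.4
Total dependency ratio = (18 151 + 987) / 22 447 × 100 = 19 138 / 22 447 × 100 = 85.3

Youth dependency ratio: 80.9
Old-age dependency ratio: 4.4
Total dependency ratio: 85.3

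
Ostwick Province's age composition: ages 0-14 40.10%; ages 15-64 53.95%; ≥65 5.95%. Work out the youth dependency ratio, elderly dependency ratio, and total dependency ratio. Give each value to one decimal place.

Youth dependency ratio = 40.10 / 53.95 × 100 = 74.3
Old-age dependency ratio = 5.95 / 53.95 × 100 = 11.0
Total dependency ratio = (40.10 + 5.95) / 53.95 × 100 = 46.05 / 53.95 × 100 = 85.4

Youth dependency ratio: 74.3
Old-age dependency ratio: 11.0
Total dependency ratio: 85.4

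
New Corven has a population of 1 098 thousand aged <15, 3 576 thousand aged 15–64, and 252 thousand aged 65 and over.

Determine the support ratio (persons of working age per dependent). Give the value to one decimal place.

Support ratio = 3 576 / (1 098 + 252) = 3 576 / 1 350 = 2.6

Support ratio: 2.6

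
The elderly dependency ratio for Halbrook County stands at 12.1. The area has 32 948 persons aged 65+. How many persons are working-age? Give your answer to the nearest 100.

Working-age: 272 300

Old-age dependency ratio = elderly / working-age × 100
12.1 = 32 948 / W × 100
⇒ 272 300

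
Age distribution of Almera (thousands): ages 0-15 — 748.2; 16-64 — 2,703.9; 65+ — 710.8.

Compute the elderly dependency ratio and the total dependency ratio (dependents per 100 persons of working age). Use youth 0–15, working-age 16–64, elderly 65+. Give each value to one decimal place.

Old-age dependency ratio: 26.3
Total dependency ratio: 54.0

Old-age dependency ratio = 710.8 / 2,703.9 × 100 = 26.3
Total dependency ratio = (748.2 + 710.8) / 2,703.9 × 100 = 1,459.0 / 2,703.9 × 100 = 54.0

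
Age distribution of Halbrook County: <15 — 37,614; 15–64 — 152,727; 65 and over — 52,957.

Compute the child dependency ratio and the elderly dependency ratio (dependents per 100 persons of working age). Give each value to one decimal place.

Youth dependency ratio = 37,614 / 152,727 × 100 = 24.6
Old-age dependency ratio = 52,957 / 152,727 × 100 = 34.7

Youth dependency ratio: 24.6
Old-age dependency ratio: 34.7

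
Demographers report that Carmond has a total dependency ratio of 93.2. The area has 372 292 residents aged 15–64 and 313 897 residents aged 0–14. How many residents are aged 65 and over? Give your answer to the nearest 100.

Aged 65 and over: 33 100

Total dependency ratio = (youth + elderly) / working-age × 100
93.2 = (313 897 + E) / 372 292 × 100
⇒ 33 100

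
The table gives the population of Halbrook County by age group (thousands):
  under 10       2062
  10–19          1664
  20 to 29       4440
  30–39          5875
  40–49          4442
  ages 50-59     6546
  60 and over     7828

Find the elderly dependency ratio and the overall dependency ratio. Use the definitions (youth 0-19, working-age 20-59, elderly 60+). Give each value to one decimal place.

Old-age dependency ratio: 36.7
Total dependency ratio: 54.2

0–19: 2062 + 1664 = 3726
20–59: 4440 + 5875 + 4442 + 6546 = 21303
60+: 7828
Old-age dependency ratio = 7828 / 21303 × 100 = 36.7
Total dependency ratio = (3726 + 7828) / 21303 × 100 = 11554 / 21303 × 100 = 54.2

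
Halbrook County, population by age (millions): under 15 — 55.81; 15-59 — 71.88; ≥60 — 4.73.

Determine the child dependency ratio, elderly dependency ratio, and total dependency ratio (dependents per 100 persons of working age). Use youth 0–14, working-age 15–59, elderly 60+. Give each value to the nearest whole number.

Youth dependency ratio = 55.81 / 71.88 × 100 = 78
Old-age dependency ratio = 4.73 / 71.88 × 100 = 7
Total dependency ratio = (55.81 + 4.73) / 71.88 × 100 = 60.54 / 71.88 × 100 = 84

Youth dependency ratio: 78
Old-age dependency ratio: 7
Total dependency ratio: 84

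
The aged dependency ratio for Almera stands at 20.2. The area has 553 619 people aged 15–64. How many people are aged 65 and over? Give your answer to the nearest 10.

Aged 65 and over: 111 830

Old-age dependency ratio = elderly / working-age × 100
20.2 = E / 553 619 × 100
⇒ 111 830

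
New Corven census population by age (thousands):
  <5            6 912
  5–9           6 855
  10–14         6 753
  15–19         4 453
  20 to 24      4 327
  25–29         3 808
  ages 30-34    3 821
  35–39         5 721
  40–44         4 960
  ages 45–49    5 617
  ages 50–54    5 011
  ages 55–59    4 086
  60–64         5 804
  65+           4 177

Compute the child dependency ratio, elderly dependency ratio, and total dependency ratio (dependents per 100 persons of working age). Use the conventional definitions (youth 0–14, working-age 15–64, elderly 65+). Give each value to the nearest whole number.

0–14: 6 912 + 6 855 + 6 753 = 20 520
15–64: 4 453 + 4 327 + 3 808 + 3 821 + 5 721 + 4 960 + 5 617 + 5 011 + 4 086 + 5 804 = 47 608
65+: 4 177
Youth dependency ratio = 20 520 / 47 608 × 100 = 43
Old-age dependency ratio = 4 177 / 47 608 × 100 = 9
Total dependency ratio = (20 520 + 4 177) / 47 608 × 100 = 24 697 / 47 608 × 100 = 52

Youth dependency ratio: 43
Old-age dependency ratio: 9
Total dependency ratio: 52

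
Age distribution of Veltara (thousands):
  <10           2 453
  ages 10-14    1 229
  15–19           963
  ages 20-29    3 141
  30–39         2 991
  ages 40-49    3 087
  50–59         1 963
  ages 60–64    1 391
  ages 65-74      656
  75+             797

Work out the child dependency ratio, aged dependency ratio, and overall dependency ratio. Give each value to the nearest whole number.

0–14: 2 453 + 1 229 = 3 682
15–64: 963 + 3 141 + 2 991 + 3 087 + 1 963 + 1 391 = 13 536
65+: 656 + 797 = 1 453
Youth dependency ratio = 3 682 / 13 536 × 100 = 27
Old-age dependency ratio = 1 453 / 13 536 × 100 = 11
Total dependency ratio = (3 682 + 1 453) / 13 536 × 100 = 5 135 / 13 536 × 100 = 38

Youth dependency ratio: 27
Old-age dependency ratio: 11
Total dependency ratio: 38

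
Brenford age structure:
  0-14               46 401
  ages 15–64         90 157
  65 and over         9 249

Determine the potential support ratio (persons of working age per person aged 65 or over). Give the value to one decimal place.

Potential support ratio: 9.7

Potential support ratio = 90 157 / 9 249 = 9.7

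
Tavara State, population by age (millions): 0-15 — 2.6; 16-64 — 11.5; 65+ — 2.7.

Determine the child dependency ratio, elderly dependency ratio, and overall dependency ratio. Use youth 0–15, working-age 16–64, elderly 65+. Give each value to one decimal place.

Youth dependency ratio: 22.6
Old-age dependency ratio: 23.5
Total dependency ratio: 46.1

Youth dependency ratio = 2.6 / 11.5 × 100 = 22.6
Old-age dependency ratio = 2.7 / 11.5 × 100 = 23.5
Total dependency ratio = (2.6 + 2.7) / 11.5 × 100 = 5.3 / 11.5 × 100 = 46.1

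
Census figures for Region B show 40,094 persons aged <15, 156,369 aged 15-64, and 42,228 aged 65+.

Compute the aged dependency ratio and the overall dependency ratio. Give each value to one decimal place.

Old-age dependency ratio: 27.0
Total dependency ratio: 52.6

Old-age dependency ratio = 42,228 / 156,369 × 100 = 27.0
Total dependency ratio = (40,094 + 42,228) / 156,369 × 100 = 82,322 / 156,369 × 100 = 52.6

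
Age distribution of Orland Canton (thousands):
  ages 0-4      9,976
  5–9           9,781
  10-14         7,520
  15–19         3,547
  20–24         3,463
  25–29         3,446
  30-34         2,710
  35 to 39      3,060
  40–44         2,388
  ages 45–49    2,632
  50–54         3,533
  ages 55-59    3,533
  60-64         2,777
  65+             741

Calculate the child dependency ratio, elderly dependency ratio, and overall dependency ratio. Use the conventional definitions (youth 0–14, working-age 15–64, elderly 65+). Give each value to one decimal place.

Youth dependency ratio: 87.7
Old-age dependency ratio: 2.4
Total dependency ratio: 90.1

0–14: 9,976 + 9,781 + 7,520 = 27,277
15–64: 3,547 + 3,463 + 3,446 + 2,710 + 3,060 + 2,388 + 2,632 + 3,533 + 3,533 + 2,777 = 31,089
65+: 741
Youth dependency ratio = 27,277 / 31,089 × 100 = 87.7
Old-age dependency ratio = 741 / 31,089 × 100 = 2.4
Total dependency ratio = (27,277 + 741) / 31,089 × 100 = 28,018 / 31,089 × 100 = 90.1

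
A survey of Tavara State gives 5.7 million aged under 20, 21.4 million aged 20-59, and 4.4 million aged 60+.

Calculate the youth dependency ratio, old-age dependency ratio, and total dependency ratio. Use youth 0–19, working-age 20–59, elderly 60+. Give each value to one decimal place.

Youth dependency ratio = 5.7 / 21.4 × 100 = 26.6
Old-age dependency ratio = 4.4 / 21.4 × 100 = 20.6
Total dependency ratio = (5.7 + 4.4) / 21.4 × 100 = 10.1 / 21.4 × 100 = 47.2

Youth dependency ratio: 26.6
Old-age dependency ratio: 20.6
Total dependency ratio: 47.2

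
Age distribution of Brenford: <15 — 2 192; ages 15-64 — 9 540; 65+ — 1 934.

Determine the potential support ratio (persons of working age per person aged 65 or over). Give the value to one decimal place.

Potential support ratio: 4.9

Potential support ratio = 9 540 / 1 934 = 4.9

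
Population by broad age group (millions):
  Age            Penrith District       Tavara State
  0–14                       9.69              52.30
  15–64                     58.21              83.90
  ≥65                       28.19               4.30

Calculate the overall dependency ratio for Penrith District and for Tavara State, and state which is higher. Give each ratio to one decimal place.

Penrith District: (9.69 + 28.19) / 58.21 × 100 = 37.88 / 58.21 × 100 = 65.1
Tavara State: (52.30 + 4.30) / 83.90 × 100 = 56.60 / 83.90 × 100 = 67.5

Penrith District: 65.1
Tavara State: 67.5
Higher: Tavara State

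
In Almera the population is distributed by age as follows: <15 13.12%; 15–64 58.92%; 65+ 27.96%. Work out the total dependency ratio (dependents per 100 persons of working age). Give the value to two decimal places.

Total dependency ratio = (13.12 + 27.96) / 58.92 × 100 = 41.08 / 58.92 × 100 = 69.72

Total dependency ratio: 69.72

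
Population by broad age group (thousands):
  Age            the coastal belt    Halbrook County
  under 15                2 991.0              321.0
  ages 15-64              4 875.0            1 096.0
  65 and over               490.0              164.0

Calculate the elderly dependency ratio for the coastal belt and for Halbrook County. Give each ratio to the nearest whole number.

the coastal belt: 10
Halbrook County: 15

the coastal belt: 490.0 / 4 875.0 × 100 = 10
Halbrook County: 164.0 / 1 096.0 × 100 = 15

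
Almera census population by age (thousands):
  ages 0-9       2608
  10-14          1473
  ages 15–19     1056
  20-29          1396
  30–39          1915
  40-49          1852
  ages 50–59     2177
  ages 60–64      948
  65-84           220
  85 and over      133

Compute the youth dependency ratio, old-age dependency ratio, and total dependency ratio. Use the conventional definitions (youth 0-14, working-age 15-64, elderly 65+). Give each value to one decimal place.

0–14: 2608 + 1473 = 4081
15–64: 1056 + 1396 + 1915 + 1852 + 2177 + 948 = 9344
65+: 220 + 133 = 353
Youth dependency ratio = 4081 / 9344 × 100 = 43.7
Old-age dependency ratio = 353 / 9344 × 100 = 3.8
Total dependency ratio = (4081 + 353) / 9344 × 100 = 4434 / 9344 × 100 = 47.5

Youth dependency ratio: 43.7
Old-age dependency ratio: 3.8
Total dependency ratio: 47.5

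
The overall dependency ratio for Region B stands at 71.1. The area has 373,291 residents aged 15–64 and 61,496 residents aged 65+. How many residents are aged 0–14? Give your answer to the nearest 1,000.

Total dependency ratio = (youth + elderly) / working-age × 100
71.1 = (Y + 61,496) / 373,291 × 100
⇒ 204,000

Aged 0–14: 204,000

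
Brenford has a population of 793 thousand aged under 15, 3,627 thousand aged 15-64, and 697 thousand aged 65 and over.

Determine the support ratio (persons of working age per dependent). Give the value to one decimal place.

Support ratio: 2.4

Support ratio = 3,627 / (793 + 697) = 3,627 / 1,490 = 2.4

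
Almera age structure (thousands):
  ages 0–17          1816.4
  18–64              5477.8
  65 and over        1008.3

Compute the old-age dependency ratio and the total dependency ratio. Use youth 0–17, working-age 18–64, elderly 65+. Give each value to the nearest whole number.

Old-age dependency ratio = 1008.3 / 5477.8 × 100 = 18
Total dependency ratio = (1816.4 + 1008.3) / 5477.8 × 100 = 2824.7 / 5477.8 × 100 = 52

Old-age dependency ratio: 18
Total dependency ratio: 52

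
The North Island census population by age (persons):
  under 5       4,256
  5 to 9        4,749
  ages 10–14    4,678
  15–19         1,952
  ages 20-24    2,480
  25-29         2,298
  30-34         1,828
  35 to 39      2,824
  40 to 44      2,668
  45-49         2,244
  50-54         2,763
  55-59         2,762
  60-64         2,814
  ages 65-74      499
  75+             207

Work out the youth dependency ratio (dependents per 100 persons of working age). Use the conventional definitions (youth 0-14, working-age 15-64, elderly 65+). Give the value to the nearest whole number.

0–14: 4,256 + 4,749 + 4,678 = 13,683
15–64: 1,952 + 2,480 + 2,298 + 1,828 + 2,824 + 2,668 + 2,244 + 2,763 + 2,762 + 2,814 = 24,633
65+: 499 + 207 = 706
Youth dependency ratio = 13,683 / 24,633 × 100 = 56

Youth dependency ratio: 56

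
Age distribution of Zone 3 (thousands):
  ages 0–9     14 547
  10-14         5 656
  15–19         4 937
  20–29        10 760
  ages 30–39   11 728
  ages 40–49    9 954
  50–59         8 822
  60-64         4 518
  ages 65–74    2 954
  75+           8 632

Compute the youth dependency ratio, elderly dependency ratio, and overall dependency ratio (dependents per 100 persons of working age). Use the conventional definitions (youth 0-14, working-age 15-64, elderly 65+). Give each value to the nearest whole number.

Youth dependency ratio: 40
Old-age dependency ratio: 23
Total dependency ratio: 63

0–14: 14 547 + 5 656 = 20 203
15–64: 4 937 + 10 760 + 11 728 + 9 954 + 8 822 + 4 518 = 50 719
65+: 2 954 + 8 632 = 11 586
Youth dependency ratio = 20 203 / 50 719 × 100 = 40
Old-age dependency ratio = 11 586 / 50 719 × 100 = 23
Total dependency ratio = (20 203 + 11 586) / 50 719 × 100 = 31 789 / 50 719 × 100 = 63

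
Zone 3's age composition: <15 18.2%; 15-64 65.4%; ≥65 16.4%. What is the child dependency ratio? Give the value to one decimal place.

Youth dependency ratio = 18.2 / 65.4 × 100 = 27.8

Youth dependency ratio: 27.8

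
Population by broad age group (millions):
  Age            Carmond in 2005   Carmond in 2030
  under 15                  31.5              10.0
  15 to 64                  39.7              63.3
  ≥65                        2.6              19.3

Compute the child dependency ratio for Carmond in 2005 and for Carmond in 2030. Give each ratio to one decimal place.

Carmond in 2005: 79.3
Carmond in 2030: 15.8

Carmond in 2005: 31.5 / 39.7 × 100 = 79.3
Carmond in 2030: 10.0 / 63.3 × 100 = 15.8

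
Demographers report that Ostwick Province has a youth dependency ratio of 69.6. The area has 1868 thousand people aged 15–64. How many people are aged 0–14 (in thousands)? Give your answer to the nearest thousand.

Youth dependency ratio = youth / working-age × 100
69.6 = Y / 1868 × 100
⇒ 1300

Aged 0–14: 1300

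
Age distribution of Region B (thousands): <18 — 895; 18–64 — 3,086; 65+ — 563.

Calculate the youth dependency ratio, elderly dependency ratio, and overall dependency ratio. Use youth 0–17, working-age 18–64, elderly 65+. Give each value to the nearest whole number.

Youth dependency ratio = 895 / 3,086 × 100 = 29
Old-age dependency ratio = 563 / 3,086 × 100 = 18
Total dependency ratio = (895 + 563) / 3,086 × 100 = 1,458 / 3,086 × 100 = 47

Youth dependency ratio: 29
Old-age dependency ratio: 18
Total dependency ratio: 47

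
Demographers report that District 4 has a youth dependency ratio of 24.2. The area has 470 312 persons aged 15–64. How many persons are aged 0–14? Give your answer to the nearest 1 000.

Youth dependency ratio = youth / working-age × 100
24.2 = Y / 470 312 × 100
⇒ 114 000

Aged 0–14: 114 000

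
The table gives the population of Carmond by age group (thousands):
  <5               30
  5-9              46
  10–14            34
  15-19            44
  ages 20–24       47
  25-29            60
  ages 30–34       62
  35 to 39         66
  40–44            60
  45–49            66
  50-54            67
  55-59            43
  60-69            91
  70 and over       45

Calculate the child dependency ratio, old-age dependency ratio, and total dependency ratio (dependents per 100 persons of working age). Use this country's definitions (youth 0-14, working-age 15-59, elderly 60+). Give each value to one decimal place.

Youth dependency ratio: 21.4
Old-age dependency ratio: 26.4
Total dependency ratio: 47.8

0–14: 30 + 46 + 34 = 110
15–59: 44 + 47 + 60 + 62 + 66 + 60 + 66 + 67 + 43 = 515
60+: 91 + 45 = 136
Youth dependency ratio = 110 / 515 × 100 = 21.4
Old-age dependency ratio = 136 / 515 × 100 = 26.4
Total dependency ratio = (110 + 136) / 515 × 100 = 246 / 515 × 100 = 47.8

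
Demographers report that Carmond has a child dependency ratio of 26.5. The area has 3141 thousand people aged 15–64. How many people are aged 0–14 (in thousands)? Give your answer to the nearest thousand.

Aged 0–14: 832

Youth dependency ratio = youth / working-age × 100
26.5 = Y / 3141 × 100
⇒ 832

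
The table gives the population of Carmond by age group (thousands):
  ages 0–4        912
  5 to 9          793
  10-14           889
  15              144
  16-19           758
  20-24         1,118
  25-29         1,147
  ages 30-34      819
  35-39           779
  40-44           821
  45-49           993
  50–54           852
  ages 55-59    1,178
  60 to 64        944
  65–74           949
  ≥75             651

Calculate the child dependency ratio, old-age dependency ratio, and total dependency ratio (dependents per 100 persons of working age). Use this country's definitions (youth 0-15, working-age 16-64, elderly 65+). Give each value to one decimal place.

Youth dependency ratio: 29.1
Old-age dependency ratio: 17.0
Total dependency ratio: 46.1

0–15: 912 + 793 + 889 + 144 = 2,738
16–64: 758 + 1,118 + 1,147 + 819 + 779 + 821 + 993 + 852 + 1,178 + 944 = 9,409
65+: 949 + 651 = 1,600
Youth dependency ratio = 2,738 / 9,409 × 100 = 29.1
Old-age dependency ratio = 1,600 / 9,409 × 100 = 17.0
Total dependency ratio = (2,738 + 1,600) / 9,409 × 100 = 4,338 / 9,409 × 100 = 46.1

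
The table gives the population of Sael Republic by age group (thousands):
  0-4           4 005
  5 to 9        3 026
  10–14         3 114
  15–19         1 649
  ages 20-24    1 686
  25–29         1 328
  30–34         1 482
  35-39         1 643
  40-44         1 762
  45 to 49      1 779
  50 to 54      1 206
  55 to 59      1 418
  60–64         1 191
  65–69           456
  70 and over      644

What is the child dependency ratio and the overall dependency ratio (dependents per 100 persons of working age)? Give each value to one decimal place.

0–14: 4 005 + 3 026 + 3 114 = 10 145
15–64: 1 649 + 1 686 + 1 328 + 1 482 + 1 643 + 1 762 + 1 779 + 1 206 + 1 418 + 1 191 = 15 144
65+: 456 + 644 = 1 100
Youth dependency ratio = 10 145 / 15 144 × 100 = 67.0
Total dependency ratio = (10 145 + 1 100) / 15 144 × 100 = 11 245 / 15 144 × 100 = 74.3

Youth dependency ratio: 67.0
Total dependency ratio: 74.3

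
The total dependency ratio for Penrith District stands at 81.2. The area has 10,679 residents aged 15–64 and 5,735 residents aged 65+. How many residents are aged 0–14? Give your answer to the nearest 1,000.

Aged 0–14: 3,000

Total dependency ratio = (youth + elderly) / working-age × 100
81.2 = (Y + 5,735) / 10,679 × 100
⇒ 3,000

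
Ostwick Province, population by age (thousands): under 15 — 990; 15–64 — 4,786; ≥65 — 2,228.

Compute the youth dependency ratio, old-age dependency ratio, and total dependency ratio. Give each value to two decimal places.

Youth dependency ratio: 20.69
Old-age dependency ratio: 46.55
Total dependency ratio: 67.24

Youth dependency ratio = 990 / 4,786 × 100 = 20.69
Old-age dependency ratio = 2,228 / 4,786 × 100 = 46.55
Total dependency ratio = (990 + 2,228) / 4,786 × 100 = 3,218 / 4,786 × 100 = 67.24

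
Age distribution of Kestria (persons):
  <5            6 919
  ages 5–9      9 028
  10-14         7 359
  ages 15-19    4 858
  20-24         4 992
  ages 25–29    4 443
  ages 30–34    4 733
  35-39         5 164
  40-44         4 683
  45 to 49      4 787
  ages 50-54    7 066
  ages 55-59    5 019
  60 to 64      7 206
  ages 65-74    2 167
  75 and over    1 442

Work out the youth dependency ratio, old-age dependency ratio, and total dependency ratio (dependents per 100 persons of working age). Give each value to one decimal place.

0–14: 6 919 + 9 028 + 7 359 = 23 306
15–64: 4 858 + 4 992 + 4 443 + 4 733 + 5 164 + 4 683 + 4 787 + 7 066 + 5 019 + 7 206 = 52 951
65+: 2 167 + 1 442 = 3 609
Youth dependency ratio = 23 306 / 52 951 × 100 = 44.0
Old-age dependency ratio = 3 609 / 52 951 × 100 = 6.8
Total dependency ratio = (23 306 + 3 609) / 52 951 × 100 = 26 915 / 52 951 × 100 = 50.8

Youth dependency ratio: 44.0
Old-age dependency ratio: 6.8
Total dependency ratio: 50.8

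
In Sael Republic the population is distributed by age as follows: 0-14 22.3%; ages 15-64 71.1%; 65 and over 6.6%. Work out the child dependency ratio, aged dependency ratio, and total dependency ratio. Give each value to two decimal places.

Youth dependency ratio: 31.36
Old-age dependency ratio: 9.28
Total dependency ratio: 40.65

Youth dependency ratio = 22.3 / 71.1 × 100 = 31.36
Old-age dependency ratio = 6.6 / 71.1 × 100 = 9.28
Total dependency ratio = (22.3 + 6.6) / 71.1 × 100 = 28.9 / 71.1 × 100 = 40.65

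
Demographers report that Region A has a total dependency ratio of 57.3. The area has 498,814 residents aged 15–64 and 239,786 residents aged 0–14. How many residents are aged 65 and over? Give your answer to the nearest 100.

Total dependency ratio = (youth + elderly) / working-age × 100
57.3 = (239,786 + E) / 498,814 × 100
⇒ 46,000

Aged 65 and over: 46,000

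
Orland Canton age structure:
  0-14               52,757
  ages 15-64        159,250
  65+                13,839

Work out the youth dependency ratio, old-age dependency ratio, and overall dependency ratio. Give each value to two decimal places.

Youth dependency ratio: 33.13
Old-age dependency ratio: 8.69
Total dependency ratio: 41.82

Youth dependency ratio = 52,757 / 159,250 × 100 = 33.13
Old-age dependency ratio = 13,839 / 159,250 × 100 = 8.69
Total dependency ratio = (52,757 + 13,839) / 159,250 × 100 = 66,596 / 159,250 × 100 = 41.82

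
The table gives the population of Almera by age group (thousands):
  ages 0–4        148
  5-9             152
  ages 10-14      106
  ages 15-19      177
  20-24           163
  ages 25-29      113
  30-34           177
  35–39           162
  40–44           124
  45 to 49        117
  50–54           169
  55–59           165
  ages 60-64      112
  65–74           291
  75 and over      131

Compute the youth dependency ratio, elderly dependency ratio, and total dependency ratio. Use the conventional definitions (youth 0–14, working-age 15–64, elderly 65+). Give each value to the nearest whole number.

0–14: 148 + 152 + 106 = 406
15–64: 177 + 163 + 113 + 177 + 162 + 124 + 117 + 169 + 165 + 112 = 1 479
65+: 291 + 131 = 422
Youth dependency ratio = 406 / 1 479 × 100 = 27
Old-age dependency ratio = 422 / 1 479 × 100 = 29
Total dependency ratio = (406 + 422) / 1 479 × 100 = 828 / 1 479 × 100 = 56

Youth dependency ratio: 27
Old-age dependency ratio: 29
Total dependency ratio: 56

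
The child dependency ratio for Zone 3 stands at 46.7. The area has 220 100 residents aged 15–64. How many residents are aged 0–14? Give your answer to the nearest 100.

Youth dependency ratio = youth / working-age × 100
46.7 = Y / 220 100 × 100
⇒ 102 800

Aged 0–14: 102 800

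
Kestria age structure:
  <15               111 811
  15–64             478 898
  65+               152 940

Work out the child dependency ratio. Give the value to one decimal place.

Youth dependency ratio: 23.3

Youth dependency ratio = 111 811 / 478 898 × 100 = 23.3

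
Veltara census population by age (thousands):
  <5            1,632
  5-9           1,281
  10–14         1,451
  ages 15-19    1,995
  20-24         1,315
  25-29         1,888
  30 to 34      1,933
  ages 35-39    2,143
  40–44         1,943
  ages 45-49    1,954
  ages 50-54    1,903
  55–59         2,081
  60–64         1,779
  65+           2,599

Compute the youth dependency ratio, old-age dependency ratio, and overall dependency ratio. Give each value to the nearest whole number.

Youth dependency ratio: 23
Old-age dependency ratio: 14
Total dependency ratio: 37

0–14: 1,632 + 1,281 + 1,451 = 4,364
15–64: 1,995 + 1,315 + 1,888 + 1,933 + 2,143 + 1,943 + 1,954 + 1,903 + 2,081 + 1,779 = 18,934
65+: 2,599
Youth dependency ratio = 4,364 / 18,934 × 100 = 23
Old-age dependency ratio = 2,599 / 18,934 × 100 = 14
Total dependency ratio = (4,364 + 2,599) / 18,934 × 100 = 6,963 / 18,934 × 100 = 37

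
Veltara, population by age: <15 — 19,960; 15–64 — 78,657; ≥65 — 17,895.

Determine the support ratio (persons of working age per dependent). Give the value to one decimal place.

Support ratio = 78,657 / (19,960 + 17,895) = 78,657 / 37,855 = 2.1

Support ratio: 2.1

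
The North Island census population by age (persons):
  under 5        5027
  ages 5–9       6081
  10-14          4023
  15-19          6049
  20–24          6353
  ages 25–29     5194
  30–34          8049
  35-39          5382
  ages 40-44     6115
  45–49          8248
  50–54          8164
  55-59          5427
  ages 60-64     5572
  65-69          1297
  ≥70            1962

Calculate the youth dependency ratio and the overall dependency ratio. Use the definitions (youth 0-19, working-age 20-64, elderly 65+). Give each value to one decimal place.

0–19: 5027 + 6081 + 4023 + 6049 = 21180
20–64: 6353 + 5194 + 8049 + 5382 + 6115 + 8248 + 8164 + 5427 + 5572 = 58504
65+: 1297 + 1962 = 3259
Youth dependency ratio = 21180 / 58504 × 100 = 36.2
Total dependency ratio = (21180 + 3259) / 58504 × 100 = 24439 / 58504 × 100 = 41.8

Youth dependency ratio: 36.2
Total dependency ratio: 41.8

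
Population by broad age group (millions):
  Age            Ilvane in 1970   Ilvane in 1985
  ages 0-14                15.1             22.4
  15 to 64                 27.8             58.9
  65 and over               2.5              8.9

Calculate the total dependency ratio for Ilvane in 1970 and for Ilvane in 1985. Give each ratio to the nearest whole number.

Ilvane in 1970: 63
Ilvane in 1985: 53

Ilvane in 1970: (15.1 + 2.5) / 27.8 × 100 = 17.6 / 27.8 × 100 = 63
Ilvane in 1985: (22.4 + 8.9) / 58.9 × 100 = 31.3 / 58.9 × 100 = 53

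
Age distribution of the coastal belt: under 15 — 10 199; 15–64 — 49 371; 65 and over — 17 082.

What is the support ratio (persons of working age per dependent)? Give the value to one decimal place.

Support ratio = 49 371 / (10 199 + 17 082) = 49 371 / 27 281 = 1.8

Support ratio: 1.8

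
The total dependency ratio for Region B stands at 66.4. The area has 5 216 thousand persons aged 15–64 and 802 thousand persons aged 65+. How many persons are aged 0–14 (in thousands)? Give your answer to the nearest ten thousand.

Total dependency ratio = (youth + elderly) / working-age × 100
66.4 = (Y + 802) / 5 216 × 100
⇒ 2 660

Aged 0–14: 2 660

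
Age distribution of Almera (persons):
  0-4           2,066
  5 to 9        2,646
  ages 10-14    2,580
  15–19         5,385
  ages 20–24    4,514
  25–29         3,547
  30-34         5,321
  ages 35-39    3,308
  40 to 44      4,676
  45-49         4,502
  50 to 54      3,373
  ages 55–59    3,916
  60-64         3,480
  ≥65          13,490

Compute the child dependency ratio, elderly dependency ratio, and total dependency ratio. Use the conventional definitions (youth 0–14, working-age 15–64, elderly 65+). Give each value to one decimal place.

Youth dependency ratio: 17.4
Old-age dependency ratio: 32.1
Total dependency ratio: 49.5

0–14: 2,066 + 2,646 + 2,580 = 7,292
15–64: 5,385 + 4,514 + 3,547 + 5,321 + 3,308 + 4,676 + 4,502 + 3,373 + 3,916 + 3,480 = 42,022
65+: 13,490
Youth dependency ratio = 7,292 / 42,022 × 100 = 17.4
Old-age dependency ratio = 13,490 / 42,022 × 100 = 32.1
Total dependency ratio = (7,292 + 13,490) / 42,022 × 100 = 20,782 / 42,022 × 100 = 49.5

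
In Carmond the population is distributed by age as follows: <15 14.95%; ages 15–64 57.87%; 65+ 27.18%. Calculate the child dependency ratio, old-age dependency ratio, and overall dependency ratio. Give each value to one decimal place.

Youth dependency ratio: 25.8
Old-age dependency ratio: 47.0
Total dependency ratio: 72.8

Youth dependency ratio = 14.95 / 57.87 × 100 = 25.8
Old-age dependency ratio = 27.18 / 57.87 × 100 = 47.0
Total dependency ratio = (14.95 + 27.18) / 57.87 × 100 = 42.13 / 57.87 × 100 = 72.8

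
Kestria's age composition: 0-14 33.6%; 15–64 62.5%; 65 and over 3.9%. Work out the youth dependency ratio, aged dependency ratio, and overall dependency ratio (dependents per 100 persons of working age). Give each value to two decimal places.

Youth dependency ratio: 53.76
Old-age dependency ratio: 6.24
Total dependency ratio: 60.00

Youth dependency ratio = 33.6 / 62.5 × 100 = 53.76
Old-age dependency ratio = 3.9 / 62.5 × 100 = 6.24
Total dependency ratio = (33.6 + 3.9) / 62.5 × 100 = 37.5 / 62.5 × 100 = 60.00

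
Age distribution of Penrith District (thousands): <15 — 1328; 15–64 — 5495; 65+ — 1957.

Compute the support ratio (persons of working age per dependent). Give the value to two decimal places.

Support ratio: 1.67

Support ratio = 5495 / (1328 + 1957) = 5495 / 3285 = 1.67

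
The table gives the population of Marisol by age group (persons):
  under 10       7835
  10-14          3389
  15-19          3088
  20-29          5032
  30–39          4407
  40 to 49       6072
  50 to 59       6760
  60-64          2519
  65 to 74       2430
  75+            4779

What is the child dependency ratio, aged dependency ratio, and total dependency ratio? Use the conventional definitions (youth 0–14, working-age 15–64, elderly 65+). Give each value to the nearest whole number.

0–14: 7835 + 3389 = 11224
15–64: 3088 + 5032 + 4407 + 6072 + 6760 + 2519 = 27878
65+: 2430 + 4779 = 7209
Youth dependency ratio = 11224 / 27878 × 100 = 40
Old-age dependency ratio = 7209 / 27878 × 100 = 26
Total dependency ratio = (11224 + 7209) / 27878 × 100 = 18433 / 27878 × 100 = 66

Youth dependency ratio: 40
Old-age dependency ratio: 26
Total dependency ratio: 66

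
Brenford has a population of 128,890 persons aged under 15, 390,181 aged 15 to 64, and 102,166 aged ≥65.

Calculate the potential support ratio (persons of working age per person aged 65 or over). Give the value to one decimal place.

Potential support ratio = 390,181 / 102,166 = 3.8

Potential support ratio: 3.8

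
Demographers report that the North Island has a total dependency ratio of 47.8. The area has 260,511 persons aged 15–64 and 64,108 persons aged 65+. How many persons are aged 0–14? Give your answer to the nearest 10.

Total dependency ratio = (youth + elderly) / working-age × 100
47.8 = (Y + 64,108) / 260,511 × 100
⇒ 60,420

Aged 0–14: 60,420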